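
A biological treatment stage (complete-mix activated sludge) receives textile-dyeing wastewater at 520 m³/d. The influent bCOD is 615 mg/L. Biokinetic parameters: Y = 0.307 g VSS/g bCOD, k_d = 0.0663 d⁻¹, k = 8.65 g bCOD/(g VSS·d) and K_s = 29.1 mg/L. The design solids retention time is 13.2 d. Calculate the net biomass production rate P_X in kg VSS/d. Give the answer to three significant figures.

For a completely mixed reactor with recycle the Lawrence–McCarty relation gives S = K_s·(1 + k_d·θ_c) / [θ_c·(Y·k − k_d) − 1] = 29.1 × (1 + 0.0663 × 13.2) / [13.2 × (0.307 × 8.65 − 0.0663) − 1] = 54.57 / 33.18 = 1.645 mg/L.
Y_obs = Y / (1 + k_d θ_c) = 0.307 / (1 + 0.0663 × 13.2) = 0.307 / 1.875 = 0.1637.
Q·(S₀ − S) = 520 × (615 − 1.64) × 10⁻³ = 318.9 kg/d removed.
Biomass produced: P_X = Y_obs·Q·ΔS = 0.1637 × 318.9 ≈ 52.22 kg VSS/d.

P_X ≈ 52.2 kg VSS/d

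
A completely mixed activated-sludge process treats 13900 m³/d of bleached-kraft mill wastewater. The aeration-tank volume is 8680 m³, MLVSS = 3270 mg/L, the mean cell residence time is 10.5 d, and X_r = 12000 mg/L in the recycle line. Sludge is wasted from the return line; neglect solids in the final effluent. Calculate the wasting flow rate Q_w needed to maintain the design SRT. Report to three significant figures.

θ_c = V·X/(Q_w·X_r) when wasting from the recycle, so Q_w = V·X/(θ_c·X_r) = 8680 × 3270 / (10.5 × 12000) = 225.3 m³/d.

Q_w ≈ 225 m³/d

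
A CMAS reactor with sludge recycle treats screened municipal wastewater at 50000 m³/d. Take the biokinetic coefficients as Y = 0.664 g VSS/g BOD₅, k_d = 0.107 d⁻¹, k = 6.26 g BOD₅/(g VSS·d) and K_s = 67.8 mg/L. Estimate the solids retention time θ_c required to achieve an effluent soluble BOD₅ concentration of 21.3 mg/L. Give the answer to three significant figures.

At the target effluent, Y k S/(K_s+S) = 0.664×6.26×21.3/89.10 = 0.9937 d⁻¹.
Then 1/θ_c = μ − k_d = 0.9937 − 0.107 = 0.8867 d⁻¹, giving θ_c = 1.128 d.

θ_c ≈ 1.13 d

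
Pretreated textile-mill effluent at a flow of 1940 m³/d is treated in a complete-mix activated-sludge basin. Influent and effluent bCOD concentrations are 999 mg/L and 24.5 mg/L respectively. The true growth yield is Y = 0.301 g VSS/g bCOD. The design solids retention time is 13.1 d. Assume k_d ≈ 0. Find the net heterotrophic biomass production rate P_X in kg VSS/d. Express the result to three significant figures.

With endogenous decay neglected, the observed yield equals the true yield: Y_obs = Y = 0.301 g VSS/g bCOD.
Q·(S₀ − S) = 1940 × (999 − 24.5) × 10⁻³ = 1891 kg/d removed.
So the net sludge growth is P_X = 0.3010 × 1891 = 569.0 kg VSS/d.

P_X ≈ 569 kg VSS/d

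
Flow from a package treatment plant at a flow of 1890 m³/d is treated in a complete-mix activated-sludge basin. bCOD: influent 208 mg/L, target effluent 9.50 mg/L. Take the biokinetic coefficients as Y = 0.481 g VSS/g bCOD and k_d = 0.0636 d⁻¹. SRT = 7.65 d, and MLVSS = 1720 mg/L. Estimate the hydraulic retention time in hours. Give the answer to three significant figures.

From the SRT design equation V = Y Q (S₀−S) θ_c / [X (1 + k_d θ_c)] = 0.481 × 1890 × (208 − 9.50) × 7.65 / [1720 × (1 + 0.0636 × 7.65)] = 1.38×10^6 / 2557 = 539.9 m³.
HRT = V/Q = 539.9 m³ / 1890 m³·d⁻¹ = 0.2857 d × 24 = 6.856 h.

τ ≈ 6.86 h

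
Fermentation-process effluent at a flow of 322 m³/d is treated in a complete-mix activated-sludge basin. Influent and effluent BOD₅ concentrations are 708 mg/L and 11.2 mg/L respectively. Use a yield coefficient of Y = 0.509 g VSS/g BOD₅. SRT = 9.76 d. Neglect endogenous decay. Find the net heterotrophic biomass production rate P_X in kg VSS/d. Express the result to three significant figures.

Since k_d ≈ 0, Y_obs = Y = 0.509 g VSS/g BOD₅.
Substrate removed = Q·(S₀ − S) = 322 m³/d × (708 − 11.2) g/m³ = 2.24×10^5 g/d = 224.4 kg/d.
Net biomass production P_X = Y_obs × Q·(S₀ − S) = 0.5090 × 224.4 = 114.2 kg VSS/d.

P_X ≈ 114 kg VSS/d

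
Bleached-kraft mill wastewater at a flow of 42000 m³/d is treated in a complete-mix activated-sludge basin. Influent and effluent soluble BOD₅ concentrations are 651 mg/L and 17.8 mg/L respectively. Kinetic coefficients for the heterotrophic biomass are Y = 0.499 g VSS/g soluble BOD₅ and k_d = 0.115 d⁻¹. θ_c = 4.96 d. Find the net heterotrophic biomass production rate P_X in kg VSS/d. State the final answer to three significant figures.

P_X ≈ 8450 kg VSS/d

Y_obs = Y / (1 + k_d θ_c) = 0.499 / (1 + 0.115 × 4.96) = 0.499 / 1.570 = 0.3178.
Q·(S₀ − S) = 42000 × (651 − 17.8) × 10⁻³ = 26594 kg/d removed.
Biomass produced: P_X = Y_obs·Q·ΔS = 0.3178 × 26594 ≈ 8450 kg VSS/d.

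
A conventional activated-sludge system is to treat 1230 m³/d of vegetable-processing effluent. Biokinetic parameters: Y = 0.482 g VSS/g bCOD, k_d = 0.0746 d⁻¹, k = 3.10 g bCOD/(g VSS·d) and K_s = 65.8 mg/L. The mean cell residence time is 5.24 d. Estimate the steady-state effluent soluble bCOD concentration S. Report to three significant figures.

S ≈ 14.2 mg/L

Effluent substrate depends only on kinetics and SRT: S = K_s(1 + k_d θ_c) / [θ_c(Yk − k_d) − 1] = 65.8 × (1 + 0.0746 × 5.24) / [5.24 × (0.482 × 3.10 − 0.0746) − 1] = 91.52 / 6.439 = 14.21 mg/L.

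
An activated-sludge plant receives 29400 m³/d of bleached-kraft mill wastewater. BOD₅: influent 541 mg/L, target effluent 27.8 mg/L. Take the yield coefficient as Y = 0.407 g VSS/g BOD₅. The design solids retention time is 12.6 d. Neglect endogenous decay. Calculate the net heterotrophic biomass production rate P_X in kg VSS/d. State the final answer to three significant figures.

No decay correction is needed, so Y_obs = Y = 0.407.
ΔS = 541 − 27.8 = 513.2 mg/L, so the substrate removal rate is 29400 × 513.2/1000 = 15088 kg BOD₅/d.
So the net sludge growth is P_X = 0.4070 × 15088 = 6141 kg VSS/d.

P_X ≈ 6140 kg VSS/d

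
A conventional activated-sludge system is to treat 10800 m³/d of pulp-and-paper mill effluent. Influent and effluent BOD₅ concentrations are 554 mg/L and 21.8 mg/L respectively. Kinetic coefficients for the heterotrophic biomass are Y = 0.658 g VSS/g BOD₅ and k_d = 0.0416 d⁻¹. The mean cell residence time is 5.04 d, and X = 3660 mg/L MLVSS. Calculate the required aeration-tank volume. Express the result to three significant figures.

Steady-state biomass mass balance: V·X·(1 + k_d·θ_c) = Y·Q·(S₀ − S)·θ_c, so V = 0.658 × 10800 × (554 − 21.8) × 5.04 / [3660 × (1 + 0.0416 × 5.04)] = 1.91×10^7 / 4427 = 4305 m³.

V ≈ 4310 m³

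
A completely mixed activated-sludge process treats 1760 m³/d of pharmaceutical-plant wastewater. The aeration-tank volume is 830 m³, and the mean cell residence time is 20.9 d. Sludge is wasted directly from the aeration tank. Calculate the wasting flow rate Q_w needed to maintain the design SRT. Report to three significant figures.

With mixed-liquor wasting, θ_c = V/Q_w, so Q_w = V/θ_c = 830.0/20.9 = 39.71 m³/d.

Q_w ≈ 39.7 m³/d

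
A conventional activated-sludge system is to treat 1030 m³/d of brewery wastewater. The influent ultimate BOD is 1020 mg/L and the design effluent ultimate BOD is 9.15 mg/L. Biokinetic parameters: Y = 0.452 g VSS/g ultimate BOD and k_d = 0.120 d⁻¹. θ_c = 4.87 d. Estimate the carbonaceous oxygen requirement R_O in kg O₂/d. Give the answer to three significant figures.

R_O ≈ 619 kg O₂/d

The observed yield is Y_obs = Y/(1 + k_d·θ_c) = 0.452 / (1 + 0.120 × 4.87) = 0.452 / 1.584 = 0.2853 g VSS per g ultimate BOD removed.
Mass of ultimate BOD removed per day: Q(S₀ − S) = 1030 × 1011 g/m³ = 1041 kg/d.
Net sludge production P_X = 0.2853 × 1041 = 297.0 kg VSS/d.
Carbonaceous O₂ demand = substrate oxidised − cell-mass equivalent = 1041 − 1.42 × 297.0 = 619.4 kg O₂/d.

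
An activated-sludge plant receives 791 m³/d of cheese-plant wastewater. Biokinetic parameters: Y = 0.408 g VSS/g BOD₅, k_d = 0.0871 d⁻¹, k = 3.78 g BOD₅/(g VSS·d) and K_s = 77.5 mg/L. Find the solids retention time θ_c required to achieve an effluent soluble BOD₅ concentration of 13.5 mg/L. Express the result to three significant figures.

θ_c ≈ 7.06 d

From 1/θ_c = Y·k·S/(K_s + S) − k_d: Y·k·S/(K_s+S) = 0.408 × 3.78 × 13.5 / (77.5 + 13.5) = 0.2288 d⁻¹.
θ_c = 1/(μ − k_d) = 1/(0.2288 − 0.0871) = 1/0.1417 = 7.057 d.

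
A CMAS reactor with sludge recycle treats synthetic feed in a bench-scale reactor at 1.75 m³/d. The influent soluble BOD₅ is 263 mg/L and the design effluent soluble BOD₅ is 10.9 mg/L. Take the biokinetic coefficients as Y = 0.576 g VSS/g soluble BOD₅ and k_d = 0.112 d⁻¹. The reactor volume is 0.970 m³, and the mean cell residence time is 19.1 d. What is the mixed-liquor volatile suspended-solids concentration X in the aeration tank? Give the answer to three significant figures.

X = Y·Q·ΔS·θ_c / [V·(1 + k_d θ_c)] = 0.576 × 1.75 × (263 − 10.9) × 19.1 / [0.970 × (1 + 0.112 × 19.1)] = 1594 mg/L.

X ≈ 1590 mg/L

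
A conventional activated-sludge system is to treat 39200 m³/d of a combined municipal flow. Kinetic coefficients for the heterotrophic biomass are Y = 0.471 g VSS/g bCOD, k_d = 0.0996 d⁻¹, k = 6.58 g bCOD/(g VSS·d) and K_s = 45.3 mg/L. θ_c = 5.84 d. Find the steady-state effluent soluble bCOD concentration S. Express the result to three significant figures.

S ≈ 4.34 mg/L

For a completely mixed reactor with recycle the Lawrence–McCarty relation gives S = K_s·(1 + k_d·θ_c) / [θ_c·(Y·k − k_d) − 1] = 45.3 × (1 + 0.0996 × 5.84) / [5.84 × (0.471 × 6.58 − 0.0996) − 1] = 71.65 / 16.52 = 4.338 mg/L.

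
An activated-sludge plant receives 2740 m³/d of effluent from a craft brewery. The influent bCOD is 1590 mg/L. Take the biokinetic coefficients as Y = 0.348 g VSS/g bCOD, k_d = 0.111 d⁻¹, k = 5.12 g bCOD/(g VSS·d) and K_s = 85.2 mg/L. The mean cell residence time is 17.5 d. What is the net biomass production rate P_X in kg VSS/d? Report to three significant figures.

P_X ≈ 512 kg VSS/d

Effluent substrate depends only on kinetics and SRT: S = K_s(1 + k_d θ_c) / [θ_c(Yk − k_d) − 1] = 85.2 × (1 + 0.111 × 17.5) / [17.5 × (0.348 × 5.12 − 0.111) − 1] = 250.7 / 28.24 = 8.878 mg/L.
Observed yield with endogenous decay: Y_obs = Y / (1 + k_d·θ_c) = 0.348 / (1 + 0.111 × 17.5) = 0.348 / 2.942 = 0.1183 g VSS/g bCOD.
ΔS = 1590 − 8.88 = 1581 mg/L, so the substrate removal rate is 2740 × 1581/1000 = 4332 kg bCOD/d.
Net biomass production P_X = Y_obs × Q·(S₀ − S) = 0.1183 × 4332 = 512.4 kg VSS/d.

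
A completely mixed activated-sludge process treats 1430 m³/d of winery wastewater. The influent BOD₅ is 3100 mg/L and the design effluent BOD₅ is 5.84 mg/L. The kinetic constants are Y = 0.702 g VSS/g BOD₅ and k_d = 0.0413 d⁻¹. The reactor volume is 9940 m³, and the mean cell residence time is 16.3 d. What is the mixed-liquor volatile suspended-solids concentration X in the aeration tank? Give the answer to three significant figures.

From V·X·(1 + k_d·θ_c) = Y·Q·(S₀ − S)·θ_c: X = 0.702 × 1430 × (3100 − 5.84) × 16.3 / [9940 × (1 + 0.0413 × 16.3)] = 3044 mg/L.

X ≈ 3040 mg/L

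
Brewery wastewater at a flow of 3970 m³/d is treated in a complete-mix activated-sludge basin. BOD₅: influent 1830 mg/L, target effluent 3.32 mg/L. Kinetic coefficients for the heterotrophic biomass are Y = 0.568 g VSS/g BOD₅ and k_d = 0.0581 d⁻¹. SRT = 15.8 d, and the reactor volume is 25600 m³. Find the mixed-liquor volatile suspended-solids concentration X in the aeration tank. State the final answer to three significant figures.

X = Y·Q·ΔS·θ_c / [V·(1 + k_d θ_c)] = 0.568 × 3970 × (1830 − 3.32) × 15.8 / [25600 × (1 + 0.0581 × 15.8)] = 1325 mg/L.

X ≈ 1330 mg/L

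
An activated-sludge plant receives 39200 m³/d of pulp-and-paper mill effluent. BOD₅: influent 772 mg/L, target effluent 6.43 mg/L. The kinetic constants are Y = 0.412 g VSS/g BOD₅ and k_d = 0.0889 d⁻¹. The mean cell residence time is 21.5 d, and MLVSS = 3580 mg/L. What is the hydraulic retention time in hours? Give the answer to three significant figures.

τ ≈ 15.6 h

Steady-state biomass mass balance: V·X·(1 + k_d·θ_c) = Y·Q·(S₀ − S)·θ_c, so V = 0.412 × 39200 × (772 − 6.43) × 21.5 / [3580 × (1 + 0.0889 × 21.5)] = 2.66×10^8 / 10423 = 25505 m³.
τ = V/Q = 25505/39200 = 0.6506 d, or 15.62 h.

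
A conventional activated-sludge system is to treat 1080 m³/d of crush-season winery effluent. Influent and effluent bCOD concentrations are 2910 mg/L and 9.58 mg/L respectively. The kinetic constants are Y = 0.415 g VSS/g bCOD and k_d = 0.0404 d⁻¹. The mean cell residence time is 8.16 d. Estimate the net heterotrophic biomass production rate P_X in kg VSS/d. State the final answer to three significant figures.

P_X ≈ 978 kg VSS/d

Observed yield with endogenous decay: Y_obs = Y / (1 + k_d·θ_c) = 0.415 / (1 + 0.0404 × 8.16) = 0.415 / 1.330 = 0.3121 g VSS/g bCOD.
Q·(S₀ − S) = 1080 × (2910 − 9.58) × 10⁻³ = 3132 kg/d removed.
P_X = Y_obs · Q(S₀ − S) = 0.3121 × 3132 = 977.7 kg VSS/d.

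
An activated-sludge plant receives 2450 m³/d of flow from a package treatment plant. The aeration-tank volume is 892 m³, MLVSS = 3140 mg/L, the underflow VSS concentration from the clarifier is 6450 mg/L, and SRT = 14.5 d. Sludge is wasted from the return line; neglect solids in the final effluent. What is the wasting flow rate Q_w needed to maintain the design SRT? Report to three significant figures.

θ_c = V·X/(Q_w·X_r) when wasting from the recycle, so Q_w = V·X/(θ_c·X_r) = 892.0 × 3140 / (14.5 × 6450) = 29.95 m³/d.

Q_w ≈ 29.9 m³/d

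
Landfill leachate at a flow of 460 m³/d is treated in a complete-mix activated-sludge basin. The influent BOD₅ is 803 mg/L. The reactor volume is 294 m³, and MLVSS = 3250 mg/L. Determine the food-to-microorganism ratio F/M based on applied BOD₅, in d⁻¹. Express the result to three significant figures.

F/M ≈ 0.387 d⁻¹

F/M = applied load / biomass = Q·S₀/(V·X) = 460 × 803 / (294.0 × 3250) = 0.3866 d⁻¹.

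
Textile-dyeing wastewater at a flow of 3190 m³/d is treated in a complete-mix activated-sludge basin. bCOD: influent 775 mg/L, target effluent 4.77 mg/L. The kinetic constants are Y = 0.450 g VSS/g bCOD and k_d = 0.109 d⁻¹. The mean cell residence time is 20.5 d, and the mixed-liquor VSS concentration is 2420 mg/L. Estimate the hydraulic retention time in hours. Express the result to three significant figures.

Rearranging the biomass balance for a CMAS with decay, V = Y·Q·ΔS·θ_c / [X·(1+k_d θ_c)] = 0.450 × 3190 × (775 − 4.77) × 20.5 / [2420 × (1 + 0.109 × 20.5)] = 2.27×10^7 / 7827 = 2896 m³.
τ = V/Q = 2896/3190 = 0.9077 d, or 21.79 h.

τ ≈ 21.8 h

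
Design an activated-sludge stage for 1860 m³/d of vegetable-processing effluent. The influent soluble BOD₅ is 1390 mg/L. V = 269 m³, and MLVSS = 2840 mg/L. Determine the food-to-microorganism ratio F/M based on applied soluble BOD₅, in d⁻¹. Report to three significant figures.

F/M = Q·S₀ / (V·X) = 1860 × 1390 / (269.0 × 2840) = 3.384 g soluble BOD₅·(g VSS·d)⁻¹.

F/M ≈ 3.38 d⁻¹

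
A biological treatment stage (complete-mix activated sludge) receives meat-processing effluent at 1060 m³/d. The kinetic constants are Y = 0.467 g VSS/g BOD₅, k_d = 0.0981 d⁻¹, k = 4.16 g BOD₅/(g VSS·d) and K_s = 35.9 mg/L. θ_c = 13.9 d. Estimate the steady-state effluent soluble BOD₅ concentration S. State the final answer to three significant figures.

Effluent substrate depends only on kinetics and SRT: S = K_s(1 + k_d θ_c) / [θ_c(Yk − k_d) − 1] = 35.9 × (1 + 0.0981 × 13.9) / [13.9 × (0.467 × 4.16 − 0.0981) − 1] = 84.85 / 24.64 = 3.444 mg/L.

S ≈ 3.44 mg/L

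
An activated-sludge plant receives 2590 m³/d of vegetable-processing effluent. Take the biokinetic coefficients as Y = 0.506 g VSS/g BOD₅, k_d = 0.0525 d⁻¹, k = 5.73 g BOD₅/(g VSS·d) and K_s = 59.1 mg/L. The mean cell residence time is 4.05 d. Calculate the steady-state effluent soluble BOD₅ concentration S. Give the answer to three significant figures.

From the Monod/SRT balance for a CMAS, S = K_s·(1+k_d θ_c)/[θ_c·(Y k − k_d) − 1] = 59.1 × (1 + 0.0525 × 4.05) / [4.05 × (0.506 × 5.73 − 0.0525) − 1] = 71.67 / 10.53 = 6.806 mg/L.

S ≈ 6.81 mg/L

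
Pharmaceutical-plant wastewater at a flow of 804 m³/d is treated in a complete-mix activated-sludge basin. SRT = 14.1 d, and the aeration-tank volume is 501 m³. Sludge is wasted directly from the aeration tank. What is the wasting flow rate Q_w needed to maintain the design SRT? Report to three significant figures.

Q_w ≈ 35.5 m³/d

For wasting at MLVSS concentration, Q_w = V/θ_c = 501.0/14.1 = 35.53 m³/d.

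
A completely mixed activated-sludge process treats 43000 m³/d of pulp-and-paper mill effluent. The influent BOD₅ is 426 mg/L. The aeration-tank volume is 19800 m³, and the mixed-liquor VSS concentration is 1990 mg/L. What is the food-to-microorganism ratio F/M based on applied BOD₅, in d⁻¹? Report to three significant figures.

F/M ≈ 0.465 d⁻¹

Food-to-microorganism ratio F/M = Q S₀ / (V X) = 43000 × 426 / (19800 × 1990) = 0.4649 d⁻¹.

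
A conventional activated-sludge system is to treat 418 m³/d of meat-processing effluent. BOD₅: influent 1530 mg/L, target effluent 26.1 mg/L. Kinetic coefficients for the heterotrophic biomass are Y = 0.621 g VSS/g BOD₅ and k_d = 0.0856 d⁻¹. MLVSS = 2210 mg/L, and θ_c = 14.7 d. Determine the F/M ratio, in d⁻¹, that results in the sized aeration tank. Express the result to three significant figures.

Steady-state biomass mass balance: V·X·(1 + k_d·θ_c) = Y·Q·(S₀ − S)·θ_c, so V = 0.621 × 418 × (1530 − 26.1) × 14.7 / [2210 × (1 + 0.0856 × 14.7)] = 5.74×10^6 / 4991 = 1150 m³.
F/M = applied load / biomass = Q·S₀/(V·X) = 418 × 1530 / (1150 × 2210) = 0.2517 d⁻¹.

F/M ≈ 0.252 d⁻¹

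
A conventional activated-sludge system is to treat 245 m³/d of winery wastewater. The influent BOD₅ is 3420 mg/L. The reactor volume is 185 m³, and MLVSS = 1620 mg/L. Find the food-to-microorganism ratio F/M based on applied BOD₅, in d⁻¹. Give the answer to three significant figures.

F/M ≈ 2.80 d⁻¹

Food-to-microorganism ratio F/M = Q S₀ / (V X) = 245 × 3420 / (185.0 × 1620) = 2.796 d⁻¹.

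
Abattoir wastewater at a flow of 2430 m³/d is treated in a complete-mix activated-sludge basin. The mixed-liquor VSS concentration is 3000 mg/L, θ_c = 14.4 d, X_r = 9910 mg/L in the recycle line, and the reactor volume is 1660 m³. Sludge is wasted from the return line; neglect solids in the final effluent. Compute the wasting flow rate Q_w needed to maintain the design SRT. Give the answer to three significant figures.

Wasting from the return line (neglecting effluent solids): Q_w = V·X / (θ_c·X_r) = 1660 × 3000 / (14.4 × 9910) = 34.90 m³/d.

Q_w ≈ 34.9 m³/d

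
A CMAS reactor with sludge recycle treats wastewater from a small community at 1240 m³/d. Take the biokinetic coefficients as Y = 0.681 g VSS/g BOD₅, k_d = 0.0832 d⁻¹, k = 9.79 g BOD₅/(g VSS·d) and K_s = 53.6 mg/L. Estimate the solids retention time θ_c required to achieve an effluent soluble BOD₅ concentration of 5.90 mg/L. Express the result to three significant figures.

At the target effluent, Y k S/(K_s+S) = 0.681×9.79×5.90/59.50 = 0.6611 d⁻¹.
θ_c = 1/(μ − k_d) = 1/(0.6611 − 0.0832) = 1/0.5779 = 1.730 d.

θ_c ≈ 1.73 d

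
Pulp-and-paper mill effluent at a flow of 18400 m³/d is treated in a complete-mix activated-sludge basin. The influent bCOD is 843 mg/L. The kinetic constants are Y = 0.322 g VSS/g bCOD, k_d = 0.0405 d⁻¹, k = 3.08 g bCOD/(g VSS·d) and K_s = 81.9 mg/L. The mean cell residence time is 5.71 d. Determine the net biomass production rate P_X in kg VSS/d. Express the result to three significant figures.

Effluent substrate depends only on kinetics and SRT: S = K_s(1 + k_d θ_c) / [θ_c(Yk − k_d) − 1] = 81.9 × (1 + 0.0405 × 5.71) / [5.71 × (0.322 × 3.08 − 0.0405) − 1] = 100.8 / 4.432 = 22.75 mg/L.
Y_obs = Y / (1 + k_d θ_c) = 0.322 / (1 + 0.0405 × 5.71) = 0.322 / 1.231 = 0.2615.
ΔS = 843 − 22.8 = 820.2 mg/L, so the substrate removal rate is 18400 × 820.2/1000 = 15092 kg bCOD/d.
P_X = Y_obs · Q(S₀ − S) = 0.2615 × 15092 = 3947 kg VSS/d.

P_X ≈ 3950 kg VSS/d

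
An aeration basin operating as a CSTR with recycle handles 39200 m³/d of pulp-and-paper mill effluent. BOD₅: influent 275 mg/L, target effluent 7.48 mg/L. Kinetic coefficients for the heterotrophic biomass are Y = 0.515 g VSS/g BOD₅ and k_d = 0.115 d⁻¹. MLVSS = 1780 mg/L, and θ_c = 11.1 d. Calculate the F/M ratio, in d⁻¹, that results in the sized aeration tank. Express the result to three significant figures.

F/M ≈ 0.409 d⁻¹

Rearranging the biomass balance for a CMAS with decay, V = Y·Q·ΔS·θ_c / [X·(1+k_d θ_c)] = 0.515 × 39200 × (275 − 7.48) × 11.1 / [1780 × (1 + 0.115 × 11.1)] = 5.99×10^7 / 4052 = 14794 m³.
F/M = applied load / biomass = Q·S₀/(V·X) = 39200 × 275 / (14794 × 1780) = 0.4094 d⁻¹.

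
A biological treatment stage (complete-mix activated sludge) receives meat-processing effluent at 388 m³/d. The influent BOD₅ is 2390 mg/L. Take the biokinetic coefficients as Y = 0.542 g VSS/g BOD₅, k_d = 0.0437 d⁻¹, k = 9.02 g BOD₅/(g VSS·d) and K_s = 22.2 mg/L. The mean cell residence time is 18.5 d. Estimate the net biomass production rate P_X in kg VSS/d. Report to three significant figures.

From the Monod/SRT balance for a CMAS, S = K_s·(1+k_d θ_c)/[θ_c·(Y k − k_d) − 1] = 22.2 × (1 + 0.0437 × 18.5) / [18.5 × (0.542 × 9.02 − 0.0437) − 1] = 40.15 / 88.64 = 0.4530 mg/L.
The observed yield is Y_obs = Y/(1 + k_d·θ_c) = 0.542 / (1 + 0.0437 × 18.5) = 0.542 / 1.808 = 0.2997 g VSS per g BOD₅ removed.
ΔS = 2390 − 0.453 = 2390 mg/L, so the substrate removal rate is 388 × 2390/1000 = 927.1 kg BOD₅/d.
P_X = Y_obs · Q(S₀ − S) = 0.2997 × 927.1 = 277.9 kg VSS/d.

P_X ≈ 278 kg VSS/d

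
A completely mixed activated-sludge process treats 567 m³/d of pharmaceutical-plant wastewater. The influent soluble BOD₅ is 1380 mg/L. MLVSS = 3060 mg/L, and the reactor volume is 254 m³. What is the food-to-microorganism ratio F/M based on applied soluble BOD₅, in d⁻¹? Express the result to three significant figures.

F/M ≈ 1.01 d⁻¹

F/M = applied load / biomass = Q·S₀/(V·X) = 567 × 1380 / (254.0 × 3060) = 1.007 d⁻¹.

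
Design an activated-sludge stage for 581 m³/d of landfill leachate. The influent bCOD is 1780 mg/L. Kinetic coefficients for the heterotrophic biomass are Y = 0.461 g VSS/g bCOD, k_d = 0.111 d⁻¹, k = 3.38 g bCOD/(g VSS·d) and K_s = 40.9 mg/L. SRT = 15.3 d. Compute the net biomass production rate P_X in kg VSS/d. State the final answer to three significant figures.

P_X ≈ 176 kg VSS/d

From the Monod/SRT balance for a CMAS, S = K_s·(1+k_d θ_c)/[θ_c·(Y k − k_d) − 1] = 40.9 × (1 + 0.111 × 15.3) / [15.3 × (0.461 × 3.38 − 0.111) − 1] = 110.4 / 21.14 = 5.220 mg/L.
Y_obs = Y / (1 + k_d θ_c) = 0.461 / (1 + 0.111 × 15.3) = 0.461 / 2.698 = 0.1708.
Substrate removed = Q·(S₀ − S) = 581 m³/d × (1780 − 5.22) g/m³ = 1.03×10^6 g/d = 1031 kg/d.
Biomass produced: P_X = Y_obs·Q·ΔS = 0.1708 × 1031 ≈ 176.2 kg VSS/d.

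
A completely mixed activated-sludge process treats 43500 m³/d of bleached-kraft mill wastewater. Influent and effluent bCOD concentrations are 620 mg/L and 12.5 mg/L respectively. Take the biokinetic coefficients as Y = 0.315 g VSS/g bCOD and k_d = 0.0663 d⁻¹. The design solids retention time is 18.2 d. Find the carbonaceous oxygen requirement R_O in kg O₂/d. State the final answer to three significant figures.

Y_obs = Y / (1 + k_d θ_c) = 0.315 / (1 + 0.0663 × 18.2) = 0.315 / 2.207 = 0.1427.
Q·(S₀ − S) = 43500 × (620 − 12.5) × 10⁻³ = 26426 kg/d removed.
Biomass synthesised: P_X = Y_obs × 26426 = 3772 kg VSS/d.
Carbonaceous O₂ demand = substrate oxidised − cell-mass equivalent = 26426 − 1.42 × 3772 = 21070 kg O₂/d.

R_O ≈ 21100 kg O₂/d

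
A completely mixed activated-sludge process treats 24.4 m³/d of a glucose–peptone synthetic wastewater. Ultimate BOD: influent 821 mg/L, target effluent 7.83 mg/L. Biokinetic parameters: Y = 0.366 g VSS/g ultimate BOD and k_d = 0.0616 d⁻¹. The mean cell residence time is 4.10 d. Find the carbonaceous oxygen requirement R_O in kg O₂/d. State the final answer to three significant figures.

R_O ≈ 11.6 kg O₂/d

Correct the yield for decay: Y_obs = Y/(1 + k_d θ_c) = 0.366 / (1 + 0.0616 × 4.10) = 0.366 / 1.253 = 0.2922.
Q·(S₀ − S) = 24.4 × (821 − 7.83) × 10⁻³ = 19.84 kg/d removed.
Biomass synthesised: P_X = Y_obs × 19.84 = 5.798 kg VSS/d.
R_O = Q·ΔS − 1.42 P_X = 19.84 − 8.233 = 11.61 kg O₂/d.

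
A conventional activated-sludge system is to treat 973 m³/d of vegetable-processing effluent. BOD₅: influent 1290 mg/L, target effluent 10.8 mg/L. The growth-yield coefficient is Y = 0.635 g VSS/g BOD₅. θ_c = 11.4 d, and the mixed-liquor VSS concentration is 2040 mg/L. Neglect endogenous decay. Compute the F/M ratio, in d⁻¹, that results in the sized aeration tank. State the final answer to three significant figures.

F/M ≈ 0.139 d⁻¹

Biomass mass balance (decay neglected): V·X = Y·Q·(S₀ − S)·θ_c, so V = 0.635 × 973 × (1290 − 10.8) × 11.4 / 2040 = 4417 m³.
F/M = applied load / biomass = Q·S₀/(V·X) = 973 × 1290 / (4417 × 2040) = 0.1393 d⁻¹.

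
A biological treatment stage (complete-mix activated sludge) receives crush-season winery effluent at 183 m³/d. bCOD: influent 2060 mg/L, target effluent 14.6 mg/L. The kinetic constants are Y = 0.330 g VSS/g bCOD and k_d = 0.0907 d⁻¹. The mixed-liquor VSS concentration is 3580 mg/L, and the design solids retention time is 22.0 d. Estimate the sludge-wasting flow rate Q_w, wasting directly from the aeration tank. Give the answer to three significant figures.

Q_w ≈ 11.5 m³/d

From the SRT design equation V = Y Q (S₀−S) θ_c / [X (1 + k_d θ_c)] = 0.330 × 183 × (2060 − 14.6) × 22.0 / [3580 × (1 + 0.0907 × 22.0)] = 2.72×10^6 / 10724 = 253.4 m³.
Wasting from the aeration tank: Q_w = V / θ_c = 253.4 / 22.0 = 11.52 m³/d.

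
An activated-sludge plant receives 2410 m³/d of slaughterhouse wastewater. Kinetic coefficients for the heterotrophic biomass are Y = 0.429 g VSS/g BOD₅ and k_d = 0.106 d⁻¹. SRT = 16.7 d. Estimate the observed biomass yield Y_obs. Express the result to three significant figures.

Y_obs ≈ 0.155 g VSS/g BOD₅

Observed yield with endogenous decay: Y_obs = Y / (1 + k_d·θ_c) = 0.429 / (1 + 0.106 × 16.7) = 0.429 / 2.770 = 0.1549 g VSS/g BOD₅.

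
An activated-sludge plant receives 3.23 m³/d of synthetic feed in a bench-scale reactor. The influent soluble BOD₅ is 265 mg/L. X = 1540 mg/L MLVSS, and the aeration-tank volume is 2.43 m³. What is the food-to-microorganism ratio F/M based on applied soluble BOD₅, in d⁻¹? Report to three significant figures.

F/M ≈ 0.229 d⁻¹

Food-to-microorganism ratio F/M = Q S₀ / (V X) = 3.23 × 265 / (2.430 × 1540) = 0.2287 d⁻¹.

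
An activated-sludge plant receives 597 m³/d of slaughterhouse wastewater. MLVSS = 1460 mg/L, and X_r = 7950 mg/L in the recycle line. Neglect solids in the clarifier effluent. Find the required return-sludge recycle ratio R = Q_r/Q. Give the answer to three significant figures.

R = Q_r/Q = X/(X_r − X) = 1460 / (7950 − 1460) = 0.2250.

R ≈ 0.225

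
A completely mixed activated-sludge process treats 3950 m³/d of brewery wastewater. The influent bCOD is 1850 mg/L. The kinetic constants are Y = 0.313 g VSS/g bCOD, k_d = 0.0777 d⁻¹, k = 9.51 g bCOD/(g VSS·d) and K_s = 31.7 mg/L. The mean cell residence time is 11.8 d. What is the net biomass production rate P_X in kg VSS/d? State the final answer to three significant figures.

P_X ≈ 1190 kg VSS/d

Effluent substrate depends only on kinetics and SRT: S = K_s(1 + k_d θ_c) / [θ_c(Yk − k_d) − 1] = 31.7 × (1 + 0.0777 × 11.8) / [11.8 × (0.313 × 9.51 − 0.0777) − 1] = 60.76 / 33.21 = 1.830 mg/L.
The observed yield is Y_obs = Y/(1 + k_d·θ_c) = 0.313 / (1 + 0.0777 × 11.8) = 0.313 / 1.917 = 0.1633 g VSS per g bCOD removed.
Substrate removed = Q·(S₀ − S) = 3950 m³/d × (1850 − 1.83) g/m³ = 7.3×10^6 g/d = 7300 kg/d.
Biomass produced: P_X = Y_obs·Q·ΔS = 0.1633 × 7300 ≈ 1192 kg VSS/d.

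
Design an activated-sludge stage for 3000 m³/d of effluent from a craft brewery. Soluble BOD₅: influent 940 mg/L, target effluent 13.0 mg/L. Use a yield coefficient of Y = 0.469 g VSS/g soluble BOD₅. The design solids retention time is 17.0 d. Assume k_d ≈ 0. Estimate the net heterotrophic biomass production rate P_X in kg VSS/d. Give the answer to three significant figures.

P_X ≈ 1300 kg VSS/d

With endogenous decay neglected, the observed yield equals the true yield: Y_obs = Y = 0.469 g VSS/g soluble BOD₅.
ΔS = 940 − 13.0 = 927.0 mg/L, so the substrate removal rate is 3000 × 927.0/1000 = 2781 kg soluble BOD₅/d.
So the net sludge growth is P_X = 0.4690 × 2781 = 1304 kg VSS/d.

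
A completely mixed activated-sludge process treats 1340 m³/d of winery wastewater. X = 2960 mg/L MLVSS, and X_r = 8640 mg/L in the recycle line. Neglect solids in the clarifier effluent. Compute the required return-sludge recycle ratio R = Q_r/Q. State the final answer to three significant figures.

R ≈ 0.521

R = Q_r/Q = X/(X_r − X) = 2960 / (8640 − 2960) = 0.5211.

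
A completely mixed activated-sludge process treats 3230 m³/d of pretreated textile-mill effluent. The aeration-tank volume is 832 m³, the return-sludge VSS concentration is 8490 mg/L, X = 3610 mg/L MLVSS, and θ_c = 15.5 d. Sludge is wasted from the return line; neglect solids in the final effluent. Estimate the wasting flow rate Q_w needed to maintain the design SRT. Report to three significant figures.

Q_w = (V·X)/(θ_c X_r) = 832.0 × 3610 / (15.5 × 8490) = 22.82 m³/d.

Q_w ≈ 22.8 m³/d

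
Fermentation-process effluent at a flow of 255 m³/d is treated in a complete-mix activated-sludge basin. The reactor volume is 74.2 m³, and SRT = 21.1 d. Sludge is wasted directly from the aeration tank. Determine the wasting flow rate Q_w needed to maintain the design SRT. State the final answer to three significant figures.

With mixed-liquor wasting, θ_c = V/Q_w, so Q_w = V/θ_c = 74.20/21.1 = 3.517 m³/d.

Q_w ≈ 3.52 m³/d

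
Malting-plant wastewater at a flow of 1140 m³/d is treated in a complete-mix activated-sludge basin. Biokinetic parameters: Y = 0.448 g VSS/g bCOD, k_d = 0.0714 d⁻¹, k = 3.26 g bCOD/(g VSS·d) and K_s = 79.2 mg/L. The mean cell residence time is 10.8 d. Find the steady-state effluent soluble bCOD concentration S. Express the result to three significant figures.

From the Monod/SRT balance for a CMAS, S = K_s·(1+k_d θ_c)/[θ_c·(Y k − k_d) − 1] = 79.2 × (1 + 0.0714 × 10.8) / [10.8 × (0.448 × 3.26 − 0.0714) − 1] = 140.3 / 14.00 = 10.02 mg/L.

S ≈ 10.0 mg/L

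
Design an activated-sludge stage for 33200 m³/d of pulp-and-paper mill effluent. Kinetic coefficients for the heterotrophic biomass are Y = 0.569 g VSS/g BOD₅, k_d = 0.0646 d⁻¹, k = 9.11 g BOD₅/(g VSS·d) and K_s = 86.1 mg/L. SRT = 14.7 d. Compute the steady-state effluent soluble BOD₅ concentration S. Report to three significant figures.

S ≈ 2.26 mg/L

For a completely mixed reactor with recycle the Lawrence–McCarty relation gives S = K_s·(1 + k_d·θ_c) / [θ_c·(Y·k − k_d) − 1] = 86.1 × (1 + 0.0646 × 14.7) / [14.7 × (0.569 × 9.11 − 0.0646) − 1] = 167.9 / 74.25 = 2.261 mg/L.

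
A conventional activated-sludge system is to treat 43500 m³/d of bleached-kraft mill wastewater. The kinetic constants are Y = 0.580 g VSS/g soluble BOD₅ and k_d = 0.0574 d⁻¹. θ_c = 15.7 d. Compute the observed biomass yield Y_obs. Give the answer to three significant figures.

Y_obs ≈ 0.305 g VSS/g soluble BOD₅

Observed yield with endogenous decay: Y_obs = Y / (1 + k_d·θ_c) = 0.580 / (1 + 0.0574 × 15.7) = 0.580 / 1.901 = 0.3051 g VSS/g soluble BOD₅.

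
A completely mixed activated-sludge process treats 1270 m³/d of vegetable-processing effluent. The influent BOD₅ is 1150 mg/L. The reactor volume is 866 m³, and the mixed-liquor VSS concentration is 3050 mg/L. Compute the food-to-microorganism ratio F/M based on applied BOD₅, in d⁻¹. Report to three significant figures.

F/M = Q·S₀ / (V·X) = 1270 × 1150 / (866.0 × 3050) = 0.5529 g BOD₅·(g VSS·d)⁻¹.

F/M ≈ 0.553 d⁻¹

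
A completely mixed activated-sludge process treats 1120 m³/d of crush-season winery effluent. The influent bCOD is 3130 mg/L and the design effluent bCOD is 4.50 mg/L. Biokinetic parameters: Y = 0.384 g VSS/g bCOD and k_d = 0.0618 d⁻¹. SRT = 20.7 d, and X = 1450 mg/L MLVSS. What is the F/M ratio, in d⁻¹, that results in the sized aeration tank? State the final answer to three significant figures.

From the SRT design equation V = Y Q (S₀−S) θ_c / [X (1 + k_d θ_c)] = 0.384 × 1120 × (3130 − 4.50) × 20.7 / [1450 × (1 + 0.0618 × 20.7)] = 2.78×10^7 / 3305 = 8419 m³.
Food-to-microorganism ratio F/M = Q S₀ / (V X) = 1120 × 3130 / (8419 × 1450) = 0.2872 d⁻¹.

F/M ≈ 0.287 d⁻¹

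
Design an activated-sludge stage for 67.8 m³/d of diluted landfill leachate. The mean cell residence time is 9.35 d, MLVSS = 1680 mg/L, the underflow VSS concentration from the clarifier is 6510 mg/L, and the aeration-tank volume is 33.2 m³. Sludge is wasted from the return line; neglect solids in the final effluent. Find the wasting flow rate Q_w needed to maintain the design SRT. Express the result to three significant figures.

Q_w ≈ 0.916 m³/d

Wasting from the return line (neglecting effluent solids): Q_w = V·X / (θ_c·X_r) = 33.20 × 1680 / (9.35 × 6510) = 0.9163 m³/d.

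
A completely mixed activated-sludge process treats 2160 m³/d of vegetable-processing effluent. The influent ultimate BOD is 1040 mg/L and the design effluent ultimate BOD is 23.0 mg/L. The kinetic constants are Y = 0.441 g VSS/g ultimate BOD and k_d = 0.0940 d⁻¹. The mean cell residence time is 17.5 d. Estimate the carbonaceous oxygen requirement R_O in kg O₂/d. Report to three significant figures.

R_O ≈ 1680 kg O₂/d

Correct the yield for decay: Y_obs = Y/(1 + k_d θ_c) = 0.441 / (1 + 0.0940 × 17.5) = 0.441 / 2.645 = 0.1667.
Mass of ultimate BOD removed per day: Q(S₀ − S) = 2160 × 1017 g/m³ = 2197 kg/d.
P_X = Y_obs·Q·(S₀ − S) = 0.1667 × 2197 = 366.3 kg VSS/d.
R_O = Q·(S₀ − S) − 1.42·P_X = 2197 − 1.42 × 366.3 = 1677 kg O₂/d.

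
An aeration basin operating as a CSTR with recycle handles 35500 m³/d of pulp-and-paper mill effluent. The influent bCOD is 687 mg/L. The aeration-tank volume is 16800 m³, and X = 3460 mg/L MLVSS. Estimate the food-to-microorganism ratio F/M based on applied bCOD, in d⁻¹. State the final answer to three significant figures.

Food-to-microorganism ratio F/M = Q S₀ / (V X) = 35500 × 687 / (16800 × 3460) = 0.4196 d⁻¹.

F/M ≈ 0.420 d⁻¹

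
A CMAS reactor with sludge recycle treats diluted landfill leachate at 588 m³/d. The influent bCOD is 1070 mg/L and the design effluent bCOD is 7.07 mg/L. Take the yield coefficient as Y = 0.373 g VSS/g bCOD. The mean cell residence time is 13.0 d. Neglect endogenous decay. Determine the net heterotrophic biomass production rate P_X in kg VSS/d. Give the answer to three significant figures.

With endogenous decay neglected, the observed yield equals the true yield: Y_obs = Y = 0.373 g VSS/g bCOD.
Substrate removed = Q·(S₀ − S) = 588 m³/d × (1070 − 7.07) g/m³ = 6.25×10^5 g/d = 625.0 kg/d.
P_X = Y_obs · Q(S₀ − S) = 0.3730 × 625.0 = 233.1 kg VSS/d.

P_X ≈ 233 kg VSS/d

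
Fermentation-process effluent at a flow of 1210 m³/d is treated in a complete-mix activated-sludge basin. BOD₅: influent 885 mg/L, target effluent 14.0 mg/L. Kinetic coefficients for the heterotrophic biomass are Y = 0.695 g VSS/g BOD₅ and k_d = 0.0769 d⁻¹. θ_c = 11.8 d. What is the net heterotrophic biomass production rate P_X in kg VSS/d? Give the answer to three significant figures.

The observed yield is Y_obs = Y/(1 + k_d·θ_c) = 0.695 / (1 + 0.0769 × 11.8) = 0.695 / 1.907 = 0.3644 g VSS per g BOD₅ removed.
ΔS = 885 − 14.0 = 871.0 mg/L, so the substrate removal rate is 1210 × 871.0/1000 = 1054 kg BOD₅/d.
Net biomass production P_X = Y_obs × Q·(S₀ − S) = 0.3644 × 1054 = 384.0 kg VSS/d.

P_X ≈ 384 kg VSS/d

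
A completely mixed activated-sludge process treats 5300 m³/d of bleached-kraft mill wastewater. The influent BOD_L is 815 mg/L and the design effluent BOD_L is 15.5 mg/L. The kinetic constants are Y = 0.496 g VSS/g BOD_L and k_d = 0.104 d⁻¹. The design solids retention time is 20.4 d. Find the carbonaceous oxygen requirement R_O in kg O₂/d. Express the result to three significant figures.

Observed yield with endogenous decay: Y_obs = Y / (1 + k_d·θ_c) = 0.496 / (1 + 0.104 × 20.4) = 0.496 / 3.122 = 0.1589 g VSS/g BOD_L.
ΔS = 815 − 15.5 = 799.5 mg/L, so the substrate removal rate is 5300 × 799.5/1000 = 4237 kg BOD_L/d.
Net sludge production P_X = 0.1589 × 4237 = 673.3 kg VSS/d.
R_O = Q·(S₀ − S) − 1.42·P_X = 4237 − 1.42 × 673.3 = 3281 kg O₂/d.

R_O ≈ 3280 kg O₂/d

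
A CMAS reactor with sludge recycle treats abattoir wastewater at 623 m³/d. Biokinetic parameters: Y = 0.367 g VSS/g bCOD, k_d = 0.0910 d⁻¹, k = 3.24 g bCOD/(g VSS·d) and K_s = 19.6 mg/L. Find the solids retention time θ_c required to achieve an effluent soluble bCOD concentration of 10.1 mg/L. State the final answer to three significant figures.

θ_c ≈ 3.19 d

From 1/θ_c = Y·k·S/(K_s + S) − k_d: Y·k·S/(K_s+S) = 0.367 × 3.24 × 10.1 / (19.6 + 10.1) = 0.4044 d⁻¹.
1/θ_c = 0.4044 − 0.0910 = 0.3134 d⁻¹, so θ_c = 3.191 d.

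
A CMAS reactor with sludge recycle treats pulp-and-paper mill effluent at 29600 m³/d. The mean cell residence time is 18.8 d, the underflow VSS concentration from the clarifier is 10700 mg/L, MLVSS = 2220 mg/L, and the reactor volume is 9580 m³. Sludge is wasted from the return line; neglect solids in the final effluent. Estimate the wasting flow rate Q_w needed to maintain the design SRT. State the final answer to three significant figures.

Q_w ≈ 106 m³/d

θ_c = V·X/(Q_w·X_r) when wasting from the recycle, so Q_w = V·X/(θ_c·X_r) = 9580 × 2220 / (18.8 × 10700) = 105.7 m³/d.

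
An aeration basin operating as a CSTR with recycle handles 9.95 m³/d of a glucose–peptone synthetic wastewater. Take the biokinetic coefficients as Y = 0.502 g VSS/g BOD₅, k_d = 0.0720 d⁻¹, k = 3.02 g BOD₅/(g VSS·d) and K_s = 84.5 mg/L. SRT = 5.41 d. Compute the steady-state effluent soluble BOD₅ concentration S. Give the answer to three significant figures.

S ≈ 17.2 mg/L

From the Monod/SRT balance for a CMAS, S = K_s·(1+k_d θ_c)/[θ_c·(Y k − k_d) − 1] = 84.5 × (1 + 0.0720 × 5.41) / [5.41 × (0.502 × 3.02 − 0.0720) − 1] = 117.4 / 6.812 = 17.24 mg/L.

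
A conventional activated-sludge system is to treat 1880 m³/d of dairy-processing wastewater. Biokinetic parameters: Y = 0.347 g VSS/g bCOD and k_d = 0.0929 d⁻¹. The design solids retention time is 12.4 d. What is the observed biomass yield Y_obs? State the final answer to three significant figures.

Y_obs ≈ 0.161 g VSS/g bCOD

Observed yield with endogenous decay: Y_obs = Y / (1 + k_d·θ_c) = 0.347 / (1 + 0.0929 × 12.4) = 0.347 / 2.152 = 0.1612 g VSS/g bCOD.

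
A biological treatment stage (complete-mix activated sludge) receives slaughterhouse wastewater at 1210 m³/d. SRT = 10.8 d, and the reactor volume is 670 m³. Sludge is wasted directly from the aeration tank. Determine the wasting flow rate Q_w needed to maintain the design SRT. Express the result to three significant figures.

For wasting at MLVSS concentration, Q_w = V/θ_c = 670.0/10.8 = 62.04 m³/d.

Q_w ≈ 62.0 m³/d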